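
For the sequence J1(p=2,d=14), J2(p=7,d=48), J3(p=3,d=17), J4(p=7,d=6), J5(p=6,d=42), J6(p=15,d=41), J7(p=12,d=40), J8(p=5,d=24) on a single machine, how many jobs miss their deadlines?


Completion vs due date:
  J1: C=2, d=14 → on time
  J2: C=9, d=48 → on time
  J3: C=12, d=17 → on time
  J4: C=19, d=6 → TARDY
  J5: C=25, d=42 → on time
  J6: C=40, d=41 → on time
  J7: C=52, d=40 → TARDY
  J8: C=57, d=24 → TARDY
Tardy jobs: J4, J7, J8
Count = 3


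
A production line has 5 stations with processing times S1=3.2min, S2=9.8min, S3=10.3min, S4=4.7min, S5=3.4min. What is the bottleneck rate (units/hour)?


Bottleneck = longest station time
Station times: [3.2, 9.8, 10.3, 4.7, 3.4]
Max = 10.3 min
Rate = 60 / 10.3
= 5.83 units/hour (bottleneck: 10.3min)


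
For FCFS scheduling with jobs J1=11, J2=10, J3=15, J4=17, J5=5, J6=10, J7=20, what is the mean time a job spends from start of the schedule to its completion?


Completion times:
  J1: completes at 11
  J2: completes at 21
  J3: completes at 36
  J4: completes at 53
  J5: completes at 58
  J6: completes at 68
  J7: completes at 88
Sum = 335
Average = 335/7
= 47.86


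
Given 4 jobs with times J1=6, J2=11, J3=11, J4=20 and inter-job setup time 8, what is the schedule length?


Makespan = Σ processing + (n-1) × setup
= (6 + 11 + 11 + 20) + (4-1)×8
= 48 + 24
= 72 time units


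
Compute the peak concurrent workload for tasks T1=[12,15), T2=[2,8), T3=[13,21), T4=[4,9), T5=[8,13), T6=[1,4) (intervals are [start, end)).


Check each time point for overlaps:
  t=2: 2 tasks active (T2, T6)
Max concurrent = 2


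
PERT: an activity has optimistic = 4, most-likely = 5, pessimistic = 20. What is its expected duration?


te = (o + 4m + p) / 6
= (4 + 4×5 + 20) / 6
= (4 + 20 + 20) / 6
= 44 / 6
= 7.33


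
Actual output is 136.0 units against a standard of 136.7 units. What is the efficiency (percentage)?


Efficiency = (actual / standard) × 100
= (136.0 / 136.7) × 100
= 99.5%


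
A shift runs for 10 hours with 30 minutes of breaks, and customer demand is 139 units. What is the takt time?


Available = 10×60 - 30 = 570 min
Takt time = 570 / 139
= 4.10 min/unit


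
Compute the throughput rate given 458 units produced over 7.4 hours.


Throughput = units / time
= 458 / 7.4
= 61.9 units/hour


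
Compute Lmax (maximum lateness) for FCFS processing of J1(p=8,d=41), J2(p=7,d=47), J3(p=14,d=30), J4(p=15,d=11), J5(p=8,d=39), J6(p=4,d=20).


Lateness per job (L = C - d):
  J1: C=8, d=41, L=-33
  J2: C=15, d=47, L=-32
  J3: C=29, d=30, L=-1
  J4: C=44, d=11, L=33
  J5: C=52, d=39, L=13
  J6: C=56, d=20, L=36
Lmax = max(-33, -32, -1, 33, 13, 36)
= 36


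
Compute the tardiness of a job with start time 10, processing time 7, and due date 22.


Completion = start + processing = 10 + 7 = 17
Tardiness = max(0, C - d) = max(0, 17 - 22)
= max(0, -5)
= 0


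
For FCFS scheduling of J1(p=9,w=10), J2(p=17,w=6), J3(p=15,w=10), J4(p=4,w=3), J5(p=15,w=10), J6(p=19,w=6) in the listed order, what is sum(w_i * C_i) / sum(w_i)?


Completion times:
  J1: C=9, w×C=10×9=90
  J2: C=26, w×C=6×26=156
  J3: C=41, w×C=10×41=410
  J4: C=45, w×C=3×45=135
  J5: C=60, w×C=10×60=600
  J6: C=79, w×C=6×79=474
Sum w×C = 1865
Sum w = 45
Weighted avg = 1865/45
= 41.44


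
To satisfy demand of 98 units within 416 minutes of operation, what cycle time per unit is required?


Cycle time = available time / demand
= 416 / 98
= 4.24 min/unit


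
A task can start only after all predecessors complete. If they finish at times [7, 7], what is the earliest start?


ES = max of all predecessor completion times
Predecessors: [7, 7]
ES = max(7, 7)
= 7


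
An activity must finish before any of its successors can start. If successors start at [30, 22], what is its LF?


LF = min of all successor start times
Successors start at: [30, 22]
LF = min(30, 22)
= 22


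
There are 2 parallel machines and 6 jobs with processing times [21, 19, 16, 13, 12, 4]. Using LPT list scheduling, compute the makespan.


Jobs (LPT sorted): [21, 19, 16, 13, 12, 4]
Machines: 2
  J=21 → Machine 1 (load: 0+21=21)
  J=19 → Machine 2 (load: 0+19=19)
  J=16 → Machine 2 (load: 19+16=35)
  J=13 → Machine 1 (load: 21+13=34)
  J=12 → Machine 1 (load: 34+12=46)
  J=4 → Machine 2 (load: 35+4=39)
Machine loads: [46, 39]
Makespan = max = 46 time units


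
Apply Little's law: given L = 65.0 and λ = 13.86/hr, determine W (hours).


Little's law: L = λW → W = L / λ
= 65.0 / 13.86
= 4.69 hours


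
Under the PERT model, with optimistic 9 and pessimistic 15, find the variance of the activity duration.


σ² = ((p - o) / 6)² = (p - o)² / 36
= (15 - 9)² / 36
= 6² / 36
= 36 / 36
= 1.0000


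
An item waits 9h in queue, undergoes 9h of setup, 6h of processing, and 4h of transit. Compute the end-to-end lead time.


Lead time = queue + setup + processing + transit
= 9 + 9 + 6 + 4
= 28 hours


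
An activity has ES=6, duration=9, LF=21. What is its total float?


EF = ES + duration = 6 + 9 = 15
LS = LF - duration = 21 - 9 = 12
Total Float = LF - EF = 21 - 15
(or LS - ES = 12 - 6)
= 6


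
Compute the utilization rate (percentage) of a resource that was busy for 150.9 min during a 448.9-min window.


Utilization = busy / total × 100
= 150.9 / 448.9 × 100
= 33.6%


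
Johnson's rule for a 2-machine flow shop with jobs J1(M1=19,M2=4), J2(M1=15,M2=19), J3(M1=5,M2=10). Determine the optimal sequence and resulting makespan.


Johnson's rule:
Group 1 (M1≤M2, sort by M1): ['J3', 'J2']
Group 2 (M1>M2, sort desc M2): ['J1']
Sequence: J3 → J2 → J1
Makespan calculation:
  J3: M1 done=5, M2 done=15
  J2: M1 done=20, M2 done=39
  J1: M1 done=39, M2 done=43
= Sequence: J3 → J2 → J1, Makespan: 43


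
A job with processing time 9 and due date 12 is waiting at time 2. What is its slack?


Slack = due - current_time - processing
= 12 - 2 - 9
= 1


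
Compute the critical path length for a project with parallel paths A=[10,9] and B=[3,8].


Path A: 10 + 9 = 19
Path B: 3 + 8 = 11
Critical path = longest = max(19, 11)
= 19 (Path A)


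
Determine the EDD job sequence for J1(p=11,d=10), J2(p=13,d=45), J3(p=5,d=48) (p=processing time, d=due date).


EDD: sort by earliest due date
  J1: d=10, p=11
  J2: d=45, p=13
  J3: d=48, p=5
Order: J1 → J2 → J3


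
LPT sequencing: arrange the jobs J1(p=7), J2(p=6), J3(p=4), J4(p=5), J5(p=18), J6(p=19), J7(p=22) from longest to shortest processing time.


LPT: sort by longest processing time first
  J7: p=22
  J6: p=19
  J5: p=18
  J1: p=7
  J2: p=6
  J4: p=5
  J3: p=4
Order: J7 → J6 → J5 → J1 → J2 → J4 → J3


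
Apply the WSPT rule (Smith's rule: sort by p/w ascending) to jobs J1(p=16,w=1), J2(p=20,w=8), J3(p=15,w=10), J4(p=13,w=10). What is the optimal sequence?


WSPT (Smith's rule): sort by p/w ascending
  J4: p/w = 13/10 = 1.300
  J3: p/w = 15/10 = 1.500
  J2: p/w = 20/8 = 2.500
  J1: p/w = 16/1 = 16.000
Order: J4 → J3 → J2 → J1


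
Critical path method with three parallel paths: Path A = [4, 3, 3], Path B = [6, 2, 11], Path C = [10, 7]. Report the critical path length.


Path A: 4 + 3 + 3 = 10
Path B: 6 + 2 + 11 = 19
Path C: 10 + 7 = 17
Critical path = longest = max(10, 19, 17)
= 19 (Path B)


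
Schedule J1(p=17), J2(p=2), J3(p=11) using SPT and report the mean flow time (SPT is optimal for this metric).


SPT order: J2 → J3 → J1
Completion times:
  J2: C=2
  J3: C=13
  J1: C=30
Sum = 45, n = 3
Mean flow = 45/3
= 15.00


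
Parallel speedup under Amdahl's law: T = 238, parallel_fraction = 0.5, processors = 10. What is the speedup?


Amdahl's law: T_p = T × ((1-p) + p/N)
= 238 × ((1-0.5) + 0.5/10)
= 238 × (0.50 + 0.0500)
= 238 × 0.5500
= 130.90
Speedup = 238/130.90
= 1.82×


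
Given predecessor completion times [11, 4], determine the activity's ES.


ES = max of all predecessor completion times
Predecessors: [11, 4]
ES = max(11, 4)
= 11


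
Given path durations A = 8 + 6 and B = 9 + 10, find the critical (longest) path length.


Path A: 8 + 6 = 14
Path B: 9 + 10 = 19
Critical path = longest = max(14, 19)
= 19 (Path B)


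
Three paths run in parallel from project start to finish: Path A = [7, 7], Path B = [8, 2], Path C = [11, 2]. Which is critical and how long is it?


Path A: 7 + 7 = 14
Path B: 8 + 2 = 10
Path C: 11 + 2 = 13
Critical path = longest = max(14, 10, 13)
= 14 (Path A)


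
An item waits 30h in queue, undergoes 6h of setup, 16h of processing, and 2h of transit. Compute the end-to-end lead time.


Lead time = queue + setup + processing + transit
= 30 + 6 + 16 + 2
= 54 hours


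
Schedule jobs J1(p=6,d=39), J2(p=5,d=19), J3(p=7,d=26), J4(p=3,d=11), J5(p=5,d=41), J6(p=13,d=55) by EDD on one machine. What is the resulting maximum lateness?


EDD order: J4 → J2 → J3 → J1 → J5 → J6
Completion and lateness:
  J4: C=3, d=11, L=3-11=-8
  J2: C=8, d=19, L=8-19=-11
  J3: C=15, d=26, L=15-26=-11
  J1: C=21, d=39, L=21-39=-18
  J5: C=26, d=41, L=26-41=-15
  J6: C=39, d=55, L=39-55=-16
Lmax = max(-8, -11, -11, -18, -15, -16)
= -8


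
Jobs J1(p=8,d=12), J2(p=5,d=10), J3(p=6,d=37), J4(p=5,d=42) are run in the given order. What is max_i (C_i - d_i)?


Lateness per job (L = C - d):
  J1: C=8, d=12, L=-4
  J2: C=13, d=10, L=3
  J3: C=19, d=37, L=-18
  J4: C=24, d=42, L=-18
Lmax = max(-4, 3, -18, -18)
= 3


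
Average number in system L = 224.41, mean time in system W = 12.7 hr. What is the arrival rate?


Little's law: L = λW → λ = L / W
= 224.41 / 12.7
= 17.67 per hour


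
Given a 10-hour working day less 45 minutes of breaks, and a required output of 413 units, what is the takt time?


Available = 10×60 - 45 = 555 min
Takt time = 555 / 413
= 1.34 min/unit


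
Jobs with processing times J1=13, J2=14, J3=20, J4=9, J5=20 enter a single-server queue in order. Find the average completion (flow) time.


Completion times:
  J1: completes at 13
  J2: completes at 27
  J3: completes at 47
  J4: completes at 56
  J5: completes at 76
Sum = 219
Average = 219/5
= 43.80


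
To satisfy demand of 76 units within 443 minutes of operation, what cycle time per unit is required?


Cycle time = available time / demand
= 443 / 76
= 5.83 min/unit


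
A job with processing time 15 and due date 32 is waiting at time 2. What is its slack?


Slack = due - current_time - processing
= 32 - 2 - 15
= 15


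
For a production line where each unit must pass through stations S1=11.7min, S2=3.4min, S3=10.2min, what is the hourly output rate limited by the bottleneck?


Bottleneck = longest station time
Station times: [11.7, 3.4, 10.2]
Max = 11.7 min
Rate = 60 / 11.7
= 5.13 units/hour (bottleneck: 11.7min)


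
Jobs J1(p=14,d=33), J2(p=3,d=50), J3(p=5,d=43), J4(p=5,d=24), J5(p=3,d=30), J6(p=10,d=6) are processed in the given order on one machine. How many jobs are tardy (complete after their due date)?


Completion vs due date:
  J1: C=14, d=33 → on time
  J2: C=17, d=50 → on time
  J3: C=22, d=43 → on time
  J4: C=27, d=24 → TARDY
  J5: C=30, d=30 → on time
  J6: C=40, d=6 → TARDY
Tardy jobs: J4, J6
Count = 2


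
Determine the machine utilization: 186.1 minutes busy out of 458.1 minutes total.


Utilization = busy / total × 100
= 186.1 / 458.1 × 100
= 40.6%


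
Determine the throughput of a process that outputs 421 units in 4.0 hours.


Throughput = units / time
= 421 / 4.0
= 105.2 units/hour


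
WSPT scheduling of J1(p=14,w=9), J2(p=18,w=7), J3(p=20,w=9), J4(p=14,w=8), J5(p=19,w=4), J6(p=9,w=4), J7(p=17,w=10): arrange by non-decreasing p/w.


WSPT (Smith's rule): sort by p/w ascending
  J1: p/w = 14/9 = 1.556
  J7: p/w = 17/10 = 1.700
  J4: p/w = 14/8 = 1.750
  J3: p/w = 20/9 = 2.222
  J6: p/w = 9/4 = 2.250
  J2: p/w = 18/7 = 2.571
  J5: p/w = 19/4 = 4.750
Order: J1 → J7 → J4 → J3 → J6 → J2 → J5


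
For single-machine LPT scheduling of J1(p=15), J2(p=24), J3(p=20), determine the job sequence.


LPT: sort by longest processing time first
  J2: p=24
  J3: p=20
  J1: p=15
Order: J2 → J3 → J1


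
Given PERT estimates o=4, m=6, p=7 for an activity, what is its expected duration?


te = (o + 4m + p) / 6
= (4 + 4×6 + 7) / 6
= (4 + 24 + 7) / 6
= 35 / 6
= 5.83


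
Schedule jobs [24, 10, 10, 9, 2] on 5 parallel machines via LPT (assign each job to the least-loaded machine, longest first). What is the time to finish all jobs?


Jobs (LPT sorted): [24, 10, 10, 9, 2]
Machines: 5
  J=24 → Machine 1 (load: 0+24=24)
  J=10 → Machine 2 (load: 0+10=10)
  J=10 → Machine 3 (load: 0+10=10)
  J=9 → Machine 4 (load: 0+9=9)
  J=2 → Machine 5 (load: 0+2=2)
Machine loads: [24, 10, 10, 9, 2]
Makespan = max = 24 time units


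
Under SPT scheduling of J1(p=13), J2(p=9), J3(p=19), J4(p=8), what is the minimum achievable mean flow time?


SPT order: J4 → J2 → J1 → J3
Completion times:
  J4: C=8
  J2: C=17
  J1: C=30
  J3: C=49
Sum = 104, n = 4
Mean flow = 104/4
= 26.00


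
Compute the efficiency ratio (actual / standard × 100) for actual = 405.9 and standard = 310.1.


Efficiency = (actual / standard) × 100
= (405.9 / 310.1) × 100
= 130.9%


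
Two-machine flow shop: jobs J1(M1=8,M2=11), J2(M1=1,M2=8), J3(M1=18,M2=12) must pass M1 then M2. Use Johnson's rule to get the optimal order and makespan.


Johnson's rule:
Group 1 (M1≤M2, sort by M1): ['J2', 'J1']
Group 2 (M1>M2, sort desc M2): ['J3']
Sequence: J2 → J1 → J3
Makespan calculation:
  J2: M1 done=1, M2 done=9
  J1: M1 done=9, M2 done=20
  J3: M1 done=27, M2 done=39
= Sequence: J2 → J1 → J3, Makespan: 39


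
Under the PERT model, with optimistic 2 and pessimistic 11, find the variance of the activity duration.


σ² = ((p - o) / 6)² = (p - o)² / 36
= (11 - 2)² / 36
= 9² / 36
= 81 / 36
= 2.2500


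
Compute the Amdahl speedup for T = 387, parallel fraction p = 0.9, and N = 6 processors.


Amdahl's law: T_p = T × ((1-p) + p/N)
= 387 × ((1-0.9) + 0.9/6)
= 387 × (0.10 + 0.1500)
= 387 × 0.2500
= 96.75
Speedup = 387/96.75
= 4.00×


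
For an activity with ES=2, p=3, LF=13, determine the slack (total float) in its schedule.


EF = ES + duration = 2 + 3 = 5
LS = LF - duration = 13 - 3 = 10
Total Float = LF - EF = 13 - 5
(or LS - ES = 10 - 2)
= 8


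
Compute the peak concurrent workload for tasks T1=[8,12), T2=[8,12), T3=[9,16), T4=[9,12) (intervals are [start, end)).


Check each time point for overlaps:
  t=9: 4 tasks active (T1, T2, T3, T4)
Max concurrent = 4


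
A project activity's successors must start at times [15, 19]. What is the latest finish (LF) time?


LF = min of all successor start times
Successors start at: [15, 19]
LF = min(15, 19)
= 15


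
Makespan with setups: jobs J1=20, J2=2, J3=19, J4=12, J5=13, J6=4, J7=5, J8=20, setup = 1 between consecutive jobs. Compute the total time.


Makespan = Σ processing + (n-1) × setup
= (20 + 2 + 19 + 12 + 13 + 4 + 5 + 20) + (8-1)×1
= 95 + 7
= 102 time units


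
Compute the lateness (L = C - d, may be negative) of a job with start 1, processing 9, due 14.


Completion = 1 + 9 = 10
Lateness = C - d = 10 - 14
= -4


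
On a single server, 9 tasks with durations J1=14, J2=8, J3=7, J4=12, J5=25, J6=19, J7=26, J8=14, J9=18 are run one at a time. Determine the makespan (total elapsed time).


Sequential makespan: sum all processing times
= 14 + 8 + 7 + 12 + 25 + 19 + 26 + 14 + 18
= 143 time units


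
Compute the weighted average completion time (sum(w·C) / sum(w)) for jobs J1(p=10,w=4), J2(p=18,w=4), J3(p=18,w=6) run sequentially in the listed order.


Completion times:
  J1: C=10, w×C=4×10=40
  J2: C=28, w×C=4×28=112
  J3: C=46, w×C=6×46=276
Sum w×C = 428
Sum w = 14
Weighted avg = 428/14
= 30.57


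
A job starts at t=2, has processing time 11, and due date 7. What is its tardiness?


Completion = start + processing = 2 + 11 = 13
Tardiness = max(0, C - d) = max(0, 13 - 7)
= max(0, 6)
= 6


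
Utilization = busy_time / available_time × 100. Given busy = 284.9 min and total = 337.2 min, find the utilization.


Utilization = busy / total × 100
= 284.9 / 337.2 × 100
= 84.5%


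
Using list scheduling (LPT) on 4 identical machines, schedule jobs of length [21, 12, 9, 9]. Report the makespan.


Jobs (LPT sorted): [21, 12, 9, 9]
Machines: 4
  J=21 → Machine 1 (load: 0+21=21)
  J=12 → Machine 2 (load: 0+12=12)
  J=9 → Machine 3 (load: 0+9=9)
  J=9 → Machine 4 (load: 0+9=9)
Machine loads: [21, 12, 9, 9]
Makespan = max = 21 time units


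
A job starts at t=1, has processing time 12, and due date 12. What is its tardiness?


Completion = start + processing = 1 + 12 = 13
Tardiness = max(0, C - d) = max(0, 13 - 12)
= max(0, 1)
= 1


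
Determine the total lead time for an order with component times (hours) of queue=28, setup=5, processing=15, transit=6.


Lead time = queue + setup + processing + transit
= 28 + 5 + 15 + 6
= 54 hours


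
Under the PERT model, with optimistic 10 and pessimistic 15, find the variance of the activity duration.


σ² = ((p - o) / 6)² = (p - o)² / 36
= (15 - 10)² / 36
= 5² / 36
= 25 / 36
= 0.6944


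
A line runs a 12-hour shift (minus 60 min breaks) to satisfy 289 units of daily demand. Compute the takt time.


Available = 12×60 - 60 = 660 min
Takt time = 660 / 289
= 2.28 min/unit


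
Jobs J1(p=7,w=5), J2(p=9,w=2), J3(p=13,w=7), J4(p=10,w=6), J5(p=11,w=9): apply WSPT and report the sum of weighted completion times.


WSPT order (by p/w): J5 → J1 → J4 → J3 → J2
  J5: C=11, w·C=9×11=99
  J1: C=18, w·C=5×18=90
  J4: C=28, w·C=6×28=168
  J3: C=41, w·C=7×41=287
  J2: C=50, w·C=2×50=100
Σ w·C = 744
= 744


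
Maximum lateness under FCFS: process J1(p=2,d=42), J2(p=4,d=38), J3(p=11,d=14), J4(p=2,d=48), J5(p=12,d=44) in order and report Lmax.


Lateness per job (L = C - d):
  J1: C=2, d=42, L=-40
  J2: C=6, d=38, L=-32
  J3: C=17, d=14, L=3
  J4: C=19, d=48, L=-29
  J5: C=31, d=44, L=-13
Lmax = max(-40, -32, 3, -29, -13)
= 3


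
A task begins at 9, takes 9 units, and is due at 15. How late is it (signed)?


Completion = 9 + 9 = 18
Lateness = C - d = 18 - 15
= 3


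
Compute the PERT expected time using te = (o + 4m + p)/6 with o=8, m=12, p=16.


te = (o + 4m + p) / 6
= (8 + 4×12 + 16) / 6
= (8 + 48 + 16) / 6
= 72 / 6
= 12.00


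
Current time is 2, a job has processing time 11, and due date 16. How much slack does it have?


Slack = due - current_time - processing
= 16 - 2 - 11
= 3


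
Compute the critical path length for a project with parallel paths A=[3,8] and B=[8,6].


Path A: 3 + 8 = 11
Path B: 8 + 6 = 14
Critical path = longest = max(11, 14)
= 14 (Path B)


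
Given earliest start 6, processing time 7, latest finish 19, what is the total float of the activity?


EF = ES + duration = 6 + 7 = 13
LS = LF - duration = 19 - 7 = 12
Total Float = LF - EF = 19 - 13
(or LS - ES = 12 - 6)
= 6


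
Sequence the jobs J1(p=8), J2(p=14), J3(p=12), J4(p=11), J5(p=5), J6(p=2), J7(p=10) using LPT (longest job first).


LPT: sort by longest processing time first
  J2: p=14
  J3: p=12
  J4: p=11
  J7: p=10
  J1: p=8
  J5: p=5
  J6: p=2
Order: J2 → J3 → J4 → J7 → J1 → J5 → J6


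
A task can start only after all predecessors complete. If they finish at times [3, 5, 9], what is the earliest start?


ES = max of all predecessor completion times
Predecessors: [3, 5, 9]
ES = max(3, 5, 9)
= 9


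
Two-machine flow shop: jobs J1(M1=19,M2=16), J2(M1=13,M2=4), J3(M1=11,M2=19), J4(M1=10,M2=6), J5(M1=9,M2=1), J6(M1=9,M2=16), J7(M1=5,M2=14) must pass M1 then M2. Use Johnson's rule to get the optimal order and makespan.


Johnson's rule:
Group 1 (M1≤M2, sort by M1): ['J7', 'J6', 'J3']
Group 2 (M1>M2, sort desc M2): ['J1', 'J4', 'J2', 'J5']
Sequence: J7 → J6 → J3 → J1 → J4 → J2 → J5
Makespan calculation:
  J7: M1 done=5, M2 done=19
  J6: M1 done=14, M2 done=35
  J3: M1 done=25, M2 done=54
  J1: M1 done=44, M2 done=70
  J4: M1 done=54, M2 done=76
  J2: M1 done=67, M2 done=80
  J5: M1 done=76, M2 done=81
= Sequence: J7 → J6 → J3 → J1 → J4 → J2 → J5, Makespan: 81


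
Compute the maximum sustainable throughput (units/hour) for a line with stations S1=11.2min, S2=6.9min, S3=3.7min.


Bottleneck = longest station time
Station times: [11.2, 6.9, 3.7]
Max = 11.2 min
Rate = 60 / 11.2
= 5.36 units/hour (bottleneck: 11.2min)


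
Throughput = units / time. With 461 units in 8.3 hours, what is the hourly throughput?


Throughput = units / time
= 461 / 8.3
= 55.5 units/hour


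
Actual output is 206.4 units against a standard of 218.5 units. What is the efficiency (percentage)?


Efficiency = (actual / standard) × 100
= (206.4 / 218.5) × 100
= 94.5%


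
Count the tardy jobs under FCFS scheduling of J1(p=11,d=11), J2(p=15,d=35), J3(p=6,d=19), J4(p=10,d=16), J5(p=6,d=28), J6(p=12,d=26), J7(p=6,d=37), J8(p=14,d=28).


Completion vs due date:
  J1: C=11, d=11 → on time
  J2: C=26, d=35 → on time
  J3: C=32, d=19 → TARDY
  J4: C=42, d=16 → TARDY
  J5: C=48, d=28 → TARDY
  J6: C=60, d=26 → TARDY
  J7: C=66, d=37 → TARDY
  J8: C=80, d=28 → TARDY
Tardy jobs: J3, J4, J5, J6, J7, J8
Count = 6


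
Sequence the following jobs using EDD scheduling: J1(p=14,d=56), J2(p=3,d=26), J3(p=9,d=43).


EDD: sort by earliest due date
  J2: d=26, p=3
  J3: d=43, p=9
  J1: d=56, p=14
Order: J2 → J3 → J1


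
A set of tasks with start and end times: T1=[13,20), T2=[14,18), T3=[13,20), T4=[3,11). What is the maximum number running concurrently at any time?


Check each time point for overlaps:
  t=14: 3 tasks active (T1, T2, T3)
Max concurrent = 3


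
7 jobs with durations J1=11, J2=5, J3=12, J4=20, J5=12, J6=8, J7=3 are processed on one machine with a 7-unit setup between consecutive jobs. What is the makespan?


Makespan = Σ processing + (n-1) × setup
= (11 + 5 + 12 + 20 + 12 + 8 + 3) + (7-1)×7
= 71 + 42
= 113 time units


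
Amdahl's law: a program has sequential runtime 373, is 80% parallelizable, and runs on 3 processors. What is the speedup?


Amdahl's law: T_p = T × ((1-p) + p/N)
= 373 × ((1-0.8) + 0.8/3)
= 373 × (0.20 + 0.2667)
= 373 × 0.4667
= 174.07
Speedup = 373/174.07
= 2.14×


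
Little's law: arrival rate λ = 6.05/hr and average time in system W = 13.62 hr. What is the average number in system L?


Little's law: L = λ × W
= 6.05 × 13.62
= 82.40


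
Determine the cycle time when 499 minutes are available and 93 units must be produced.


Cycle time = available time / demand
= 499 / 93
= 5.37 min/unit


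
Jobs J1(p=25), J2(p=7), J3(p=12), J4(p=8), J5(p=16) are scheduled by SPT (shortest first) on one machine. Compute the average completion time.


SPT order: J2 → J4 → J3 → J5 → J1
Completion times:
  J2: C=7
  J4: C=15
  J3: C=27
  J5: C=43
  J1: C=68
Sum = 160, n = 5
Mean flow = 160/5
= 32.00


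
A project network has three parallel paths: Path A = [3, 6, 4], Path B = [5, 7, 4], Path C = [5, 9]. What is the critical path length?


Path A: 3 + 6 + 4 = 13
Path B: 5 + 7 + 4 = 16
Path C: 5 + 9 = 14
Critical path = longest = max(13, 16, 14)
= 16 (Path B)


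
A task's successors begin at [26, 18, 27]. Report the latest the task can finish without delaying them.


LF = min of all successor start times
Successors start at: [26, 18, 27]
LF = min(26, 18, 27)
= 18


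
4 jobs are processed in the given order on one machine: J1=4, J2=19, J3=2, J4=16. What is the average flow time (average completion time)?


Completion times:
  J1: completes at 4
  J2: completes at 23
  J3: completes at 25
  J4: completes at 41
Sum = 93
Average = 93/4
= 23.25


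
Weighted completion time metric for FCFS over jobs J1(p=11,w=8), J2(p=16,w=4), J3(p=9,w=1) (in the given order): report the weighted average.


Completion times:
  J1: C=11, w×C=8×11=88
  J2: C=27, w×C=4×27=108
  J3: C=36, w×C=1×36=36
Sum w×C = 232
Sum w = 13
Weighted avg = 232/13
= 17.85


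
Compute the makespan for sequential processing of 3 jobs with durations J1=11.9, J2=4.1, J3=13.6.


Sequential makespan: sum all processing times
= 11.9 + 4.1 + 13.6
= 29.6 time units


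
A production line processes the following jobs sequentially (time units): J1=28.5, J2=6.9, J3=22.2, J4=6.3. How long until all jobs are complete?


Sequential makespan: sum all processing times
= 28.5 + 6.9 + 22.2 + 6.3
= 63.9 time units


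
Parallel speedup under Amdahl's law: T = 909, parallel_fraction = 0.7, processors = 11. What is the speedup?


Amdahl's law: T_p = T × ((1-p) + p/N)
= 909 × ((1-0.7) + 0.7/11)
= 909 × (0.30 + 0.0636)
= 909 × 0.3636
= 330.55
Speedup = 909/330.55
= 2.75×


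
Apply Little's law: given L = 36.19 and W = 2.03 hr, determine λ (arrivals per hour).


Little's law: L = λW → λ = L / W
= 36.19 / 2.03
= 17.83 per hour


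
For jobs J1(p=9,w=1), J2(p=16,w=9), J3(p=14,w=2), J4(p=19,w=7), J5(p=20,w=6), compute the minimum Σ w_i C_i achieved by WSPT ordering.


WSPT order (by p/w): J2 → J4 → J5 → J3 → J1
  J2: C=16, w·C=9×16=144
  J4: C=35, w·C=7×35=245
  J5: C=55, w·C=6×55=330
  J3: C=69, w·C=2×69=138
  J1: C=78, w·C=1×78=78
Σ w·C = 935
= 935


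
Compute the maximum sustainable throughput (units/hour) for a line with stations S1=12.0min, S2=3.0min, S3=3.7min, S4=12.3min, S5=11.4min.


Bottleneck = longest station time
Station times: [12.0, 3.0, 3.7, 12.3, 11.4]
Max = 12.3 min
Rate = 60 / 12.3
= 4.88 units/hour (bottleneck: 12.3min)


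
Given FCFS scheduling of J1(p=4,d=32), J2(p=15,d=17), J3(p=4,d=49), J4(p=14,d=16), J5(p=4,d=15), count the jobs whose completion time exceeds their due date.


Completion vs due date:
  J1: C=4, d=32 → on time
  J2: C=19, d=17 → TARDY
  J3: C=23, d=49 → on time
  J4: C=37, d=16 → TARDY
  J5: C=41, d=15 → TARDY
Tardy jobs: J2, J4, J5
Count = 3


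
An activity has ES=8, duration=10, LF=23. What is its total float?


EF = ES + duration = 8 + 10 = 18
LS = LF - duration = 23 - 10 = 13
Total Float = LF - EF = 23 - 18
(or LS - ES = 13 - 8)
= 5


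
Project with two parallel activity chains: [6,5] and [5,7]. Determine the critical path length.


Path A: 6 + 5 = 11
Path B: 5 + 7 = 12
Critical path = longest = max(11, 12)
= 12 (Path B)


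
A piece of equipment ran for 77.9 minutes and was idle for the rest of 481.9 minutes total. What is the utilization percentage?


Utilization = busy / total × 100
= 77.9 / 481.9 × 100
= 16.2%


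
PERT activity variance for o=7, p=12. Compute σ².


σ² = ((p - o) / 6)² = (p - o)² / 36
= (12 - 7)² / 36
= 5² / 36
= 25 / 36
= 0.6944


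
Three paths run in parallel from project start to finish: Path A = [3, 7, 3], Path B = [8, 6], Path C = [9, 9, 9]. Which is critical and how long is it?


Path A: 3 + 7 + 3 = 13
Path B: 8 + 6 = 14
Path C: 9 + 9 + 9 = 27
Critical path = longest = max(13, 14, 27)
= 27 (Path C)


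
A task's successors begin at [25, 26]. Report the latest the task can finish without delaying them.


LF = min of all successor start times
Successors start at: [25, 26]
LF = min(25, 26)
= 25


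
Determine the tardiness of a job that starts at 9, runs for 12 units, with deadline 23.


Completion = start + processing = 9 + 12 = 21
Tardiness = max(0, C - d) = max(0, 21 - 23)
= max(0, -2)
= 0


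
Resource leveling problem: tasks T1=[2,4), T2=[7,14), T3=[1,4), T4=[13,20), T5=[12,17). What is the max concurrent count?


Check each time point for overlaps:
  t=13: 3 tasks active (T2, T4, T5)
Max concurrent = 3


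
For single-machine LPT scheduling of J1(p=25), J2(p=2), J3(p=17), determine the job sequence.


LPT: sort by longest processing time first
  J1: p=25
  J3: p=17
  J2: p=2
Order: J1 → J3 → J2


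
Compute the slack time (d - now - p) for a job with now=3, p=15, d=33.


Slack = due - current_time - processing
= 33 - 3 - 15
= 15


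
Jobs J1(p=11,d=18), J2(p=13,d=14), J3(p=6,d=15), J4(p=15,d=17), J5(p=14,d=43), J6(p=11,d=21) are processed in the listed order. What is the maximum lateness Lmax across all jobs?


Lateness per job (L = C - d):
  J1: C=11, d=18, L=-7
  J2: C=24, d=14, L=10
  J3: C=30, d=15, L=15
  J4: C=45, d=17, L=28
  J5: C=59, d=43, L=16
  J6: C=70, d=21, L=49
Lmax = max(-7, 10, 15, 28, 16, 49)
= 49


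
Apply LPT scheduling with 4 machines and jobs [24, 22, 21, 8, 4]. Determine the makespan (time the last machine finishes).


Jobs (LPT sorted): [24, 22, 21, 8, 4]
Machines: 4
  J=24 → Machine 1 (load: 0+24=24)
  J=22 → Machine 2 (load: 0+22=22)
  J=21 → Machine 3 (load: 0+21=21)
  J=8 → Machine 4 (load: 0+8=8)
  J=4 → Machine 4 (load: 8+4=12)
Machine loads: [24, 22, 21, 12]
Makespan = max = 24 time units


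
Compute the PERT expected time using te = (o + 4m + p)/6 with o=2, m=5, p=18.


te = (o + 4m + p) / 6
= (2 + 4×5 + 18) / 6
= (2 + 20 + 18) / 6
= 40 / 6
= 6.67


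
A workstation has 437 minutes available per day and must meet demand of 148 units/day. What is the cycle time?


Cycle time = available time / demand
= 437 / 148
= 2.95 min/unit


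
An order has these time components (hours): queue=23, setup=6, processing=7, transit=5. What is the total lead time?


Lead time = queue + setup + processing + transit
= 23 + 6 + 7 + 5
= 41 hours


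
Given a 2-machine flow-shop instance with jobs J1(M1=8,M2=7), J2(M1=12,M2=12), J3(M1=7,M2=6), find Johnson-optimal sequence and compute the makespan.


Johnson's rule:
Group 1 (M1≤M2, sort by M1): ['J2']
Group 2 (M1>M2, sort desc M2): ['J1', 'J3']
Sequence: J2 → J1 → J3
Makespan calculation:
  J2: M1 done=12, M2 done=24
  J1: M1 done=20, M2 done=31
  J3: M1 done=27, M2 done=37
= Sequence: J2 → J1 → J3, Makespan: 37


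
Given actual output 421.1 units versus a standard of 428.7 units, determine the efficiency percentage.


Efficiency = (actual / standard) × 100
= (421.1 / 428.7) × 100
= 98.2%


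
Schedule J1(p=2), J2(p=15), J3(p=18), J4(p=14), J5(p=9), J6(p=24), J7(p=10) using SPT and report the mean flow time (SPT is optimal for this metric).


SPT order: J1 → J5 → J7 → J4 → J2 → J3 → J6
Completion times:
  J1: C=2
  J5: C=11
  J7: C=21
  J4: C=35
  J2: C=50
  J3: C=68
  J6: C=92
Sum = 279, n = 7
Mean flow = 279/7
= 39.86


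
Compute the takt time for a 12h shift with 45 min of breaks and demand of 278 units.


Available = 12×60 - 45 = 675 min
Takt time = 675 / 278
= 2.43 min/unit


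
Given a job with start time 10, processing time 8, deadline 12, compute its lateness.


Completion = 10 + 8 = 18
Lateness = C - d = 18 - 12
= 6


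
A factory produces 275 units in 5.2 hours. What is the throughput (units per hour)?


Throughput = units / time
= 275 / 5.2
= 52.9 units/hour


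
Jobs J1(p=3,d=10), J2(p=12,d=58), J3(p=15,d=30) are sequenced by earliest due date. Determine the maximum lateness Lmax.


EDD order: J1 → J3 → J2
Completion and lateness:
  J1: C=3, d=10, L=3-10=-7
  J3: C=18, d=30, L=18-30=-12
  J2: C=30, d=58, L=30-58=-28
Lmax = max(-7, -12, -28)
= -7


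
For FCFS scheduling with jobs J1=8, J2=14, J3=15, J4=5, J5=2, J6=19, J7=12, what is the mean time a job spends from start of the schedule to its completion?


Completion times:
  J1: completes at 8
  J2: completes at 22
  J3: completes at 37
  J4: completes at 42
  J5: completes at 44
  J6: completes at 63
  J7: completes at 75
Sum = 291
Average = 291/7
= 41.57


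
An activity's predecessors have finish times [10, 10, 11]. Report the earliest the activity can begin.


ES = max of all predecessor completion times
Predecessors: [10, 10, 11]
ES = max(10, 10, 11)
= 11


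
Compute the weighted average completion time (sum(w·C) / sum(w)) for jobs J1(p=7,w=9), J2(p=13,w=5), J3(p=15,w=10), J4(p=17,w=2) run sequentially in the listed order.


Completion times:
  J1: C=7, w×C=9×7=63
  J2: C=20, w×C=5×20=100
  J3: C=35, w×C=10×35=350
  J4: C=52, w×C=2×52=104
Sum w×C = 617
Sum w = 26
Weighted avg = 617/26
= 23.73


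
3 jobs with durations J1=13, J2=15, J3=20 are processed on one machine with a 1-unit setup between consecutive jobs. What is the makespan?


Makespan = Σ processing + (n-1) × setup
= (13 + 15 + 20) + (3-1)×1
= 48 + 2
= 50 time units


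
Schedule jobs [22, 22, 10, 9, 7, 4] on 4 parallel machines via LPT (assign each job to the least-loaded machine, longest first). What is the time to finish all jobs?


Jobs (LPT sorted): [22, 22, 10, 9, 7, 4]
Machines: 4
  J=22 → Machine 1 (load: 0+22=22)
  J=22 → Machine 2 (load: 0+22=22)
  J=10 → Machine 3 (load: 0+10=10)
  J=9 → Machine 4 (load: 0+9=9)
  J=7 → Machine 4 (load: 9+7=16)
  J=4 → Machine 3 (load: 10+4=14)
Machine loads: [22, 22, 14, 16]
Makespan = max = 22 time units


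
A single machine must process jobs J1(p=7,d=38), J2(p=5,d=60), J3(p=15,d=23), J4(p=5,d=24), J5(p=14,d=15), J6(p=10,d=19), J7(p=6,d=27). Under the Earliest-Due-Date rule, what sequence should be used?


EDD: sort by earliest due date
  J5: d=15, p=14
  J6: d=19, p=10
  J3: d=23, p=15
  J4: d=24, p=5
  J7: d=27, p=6
  J1: d=38, p=7
  J2: d=60, p=5
Order: J5 → J6 → J3 → J4 → J7 → J1 → J2


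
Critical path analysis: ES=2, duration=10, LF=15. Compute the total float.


EF = ES + duration = 2 + 10 = 12
LS = LF - duration = 15 - 10 = 5
Total Float = LF - EF = 15 - 12
(or LS - ES = 5 - 2)
= 3


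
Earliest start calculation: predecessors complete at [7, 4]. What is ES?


ES = max of all predecessor completion times
Predecessors: [7, 4]
ES = max(7, 4)
= 7


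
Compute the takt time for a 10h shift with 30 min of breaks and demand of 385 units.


Available = 10×60 - 30 = 570 min
Takt time = 570 / 385
= 1.48 min/unit


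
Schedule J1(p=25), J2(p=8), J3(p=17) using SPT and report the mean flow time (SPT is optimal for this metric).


SPT order: J2 → J3 → J1
Completion times:
  J2: C=8
  J3: C=25
  J1: C=50
Sum = 83, n = 3
Mean flow = 83/3
= 27.67


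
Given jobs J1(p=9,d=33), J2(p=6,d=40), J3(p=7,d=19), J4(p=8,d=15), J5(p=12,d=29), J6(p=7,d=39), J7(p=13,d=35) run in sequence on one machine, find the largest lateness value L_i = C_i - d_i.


Lateness per job (L = C - d):
  J1: C=9, d=33, L=-24
  J2: C=15, d=40, L=-25
  J3: C=22, d=19, L=3
  J4: C=30, d=15, L=15
  J5: C=42, d=29, L=13
  J6: C=49, d=39, L=10
  J7: C=62, d=35, L=27
Lmax = max(-24, -25, 3, 15, 13, 10, 27)
= 27


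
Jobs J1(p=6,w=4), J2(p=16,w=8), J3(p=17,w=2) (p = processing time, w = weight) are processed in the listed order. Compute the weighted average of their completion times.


Completion times:
  J1: C=6, w×C=4×6=24
  J2: C=22, w×C=8×22=176
  J3: C=39, w×C=2×39=78
Sum w×C = 278
Sum w = 14
Weighted avg = 278/14
= 19.86


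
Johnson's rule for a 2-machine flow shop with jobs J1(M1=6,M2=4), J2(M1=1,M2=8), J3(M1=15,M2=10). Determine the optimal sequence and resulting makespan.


Johnson's rule:
Group 1 (M1≤M2, sort by M1): ['J2']
Group 2 (M1>M2, sort desc M2): ['J3', 'J1']
Sequence: J2 → J3 → J1
Makespan calculation:
  J2: M1 done=1, M2 done=9
  J3: M1 done=16, M2 done=26
  J1: M1 done=22, M2 done=30
= Sequence: J2 → J3 → J1, Makespan: 30


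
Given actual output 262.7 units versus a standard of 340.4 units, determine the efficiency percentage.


Efficiency = (actual / standard) × 100
= (262.7 / 340.4) × 100
= 77.2%


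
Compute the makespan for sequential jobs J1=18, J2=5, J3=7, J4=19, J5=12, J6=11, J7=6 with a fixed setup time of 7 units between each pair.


Makespan = Σ processing + (n-1) × setup
= (18 + 5 + 7 + 19 + 12 + 11 + 6) + (7-1)×7
= 78 + 42
= 120 time units


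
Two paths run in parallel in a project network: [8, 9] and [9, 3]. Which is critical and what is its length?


Path A: 8 + 9 = 17
Path B: 9 + 3 = 12
Critical path = longest = max(17, 12)
= 17 (Path A)


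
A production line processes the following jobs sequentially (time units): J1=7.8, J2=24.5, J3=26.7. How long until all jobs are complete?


Sequential makespan: sum all processing times
= 7.8 + 24.5 + 26.7
= 59.0 time units


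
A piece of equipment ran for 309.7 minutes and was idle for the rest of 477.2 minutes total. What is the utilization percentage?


Utilization = busy / total × 100
= 309.7 / 477.2 × 100
= 64.9%


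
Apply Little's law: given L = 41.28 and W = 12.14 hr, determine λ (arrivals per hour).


Little's law: L = λW → λ = L / W
= 41.28 / 12.14
= 3.40 per hour


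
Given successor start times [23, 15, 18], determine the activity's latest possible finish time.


LF = min of all successor start times
Successors start at: [23, 15, 18]
LF = min(23, 15, 18)
= 15


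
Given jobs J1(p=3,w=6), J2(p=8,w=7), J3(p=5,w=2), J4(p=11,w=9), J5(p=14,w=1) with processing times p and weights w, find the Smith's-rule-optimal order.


WSPT (Smith's rule): sort by p/w ascending
  J1: p/w = 3/6 = 0.500
  J2: p/w = 8/7 = 1.143
  J4: p/w = 11/9 = 1.222
  J3: p/w = 5/2 = 2.500
  J5: p/w = 14/1 = 14.000
Order: J1 → J2 → J4 → J3 → J5


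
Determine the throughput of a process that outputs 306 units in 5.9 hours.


Throughput = units / time
= 306 / 5.9
= 51.9 units/hour


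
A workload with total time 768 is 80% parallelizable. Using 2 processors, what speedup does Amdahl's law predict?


Amdahl's law: T_p = T × ((1-p) + p/N)
= 768 × ((1-0.8) + 0.8/2)
= 768 × (0.20 + 0.4000)
= 768 × 0.6000
= 460.80
Speedup = 768/460.80
= 1.67×


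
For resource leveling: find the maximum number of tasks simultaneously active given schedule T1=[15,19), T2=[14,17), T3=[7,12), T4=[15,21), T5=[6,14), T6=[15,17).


Check each time point for overlaps:
  t=15: 4 tasks active (T1, T2, T4, T6)
Max concurrent = 4


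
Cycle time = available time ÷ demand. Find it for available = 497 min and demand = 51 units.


Cycle time = available time / demand
= 497 / 51
= 9.75 min/unit


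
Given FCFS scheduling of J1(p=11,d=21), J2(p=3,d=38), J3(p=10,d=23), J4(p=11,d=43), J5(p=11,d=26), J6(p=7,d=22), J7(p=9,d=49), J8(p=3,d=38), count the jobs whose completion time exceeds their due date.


Completion vs due date:
  J1: C=11, d=21 → on time
  J2: C=14, d=38 → on time
  J3: C=24, d=23 → TARDY
  J4: C=35, d=43 → on time
  J5: C=46, d=26 → TARDY
  J6: C=53, d=22 → TARDY
  J7: C=62, d=49 → TARDY
  J8: C=65, d=38 → TARDY
Tardy jobs: J3, J5, J6, J7, J8
Count = 5


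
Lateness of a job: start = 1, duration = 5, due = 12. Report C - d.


Completion = 1 + 5 = 6
Lateness = C - d = 6 - 12
= -6


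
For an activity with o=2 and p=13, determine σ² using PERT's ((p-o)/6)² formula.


σ² = ((p - o) / 6)² = (p - o)² / 36
= (13 - 2)² / 36
= 11² / 36
= 121 / 36
= 3.3611


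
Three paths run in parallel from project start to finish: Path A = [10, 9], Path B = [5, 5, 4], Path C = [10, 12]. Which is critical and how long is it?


Path A: 10 + 9 = 19
Path B: 5 + 5 + 4 = 14
Path C: 10 + 12 = 22
Critical path = longest = max(19, 14, 22)
= 22 (Path C)


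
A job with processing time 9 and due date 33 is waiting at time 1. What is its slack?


Slack = due - current_time - processing
= 33 - 1 - 9
= 23


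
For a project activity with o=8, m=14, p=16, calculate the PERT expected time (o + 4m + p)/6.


te = (o + 4m + p) / 6
= (8 + 4×14 + 16) / 6
= (8 + 56 + 16) / 6
= 80 / 6
= 13.33


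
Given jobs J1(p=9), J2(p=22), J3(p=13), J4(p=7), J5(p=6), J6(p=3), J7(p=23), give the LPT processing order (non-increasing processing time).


LPT: sort by longest processing time first
  J7: p=23
  J2: p=22
  J3: p=13
  J1: p=9
  J4: p=7
  J5: p=6
  J6: p=3
Order: J7 → J2 → J3 → J1 → J4 → J5 → J6


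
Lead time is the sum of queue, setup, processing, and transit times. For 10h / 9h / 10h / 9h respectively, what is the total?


Lead time = queue + setup + processing + transit
= 10 + 9 + 10 + 9
= 38 hours
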